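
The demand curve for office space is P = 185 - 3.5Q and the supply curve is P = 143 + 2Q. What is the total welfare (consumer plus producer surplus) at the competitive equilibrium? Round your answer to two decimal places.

Equilibrium: 185 - 3.5Q = 143 + 2Q, so Q* = 7.6364 and P* = 158.2727.
CS = (1/2)(7.6364)(26.7273) = 102.0496 and PS = (1/2)(7.6364)(15.2727) = 58.314, so total surplus = 160.3636.

160.36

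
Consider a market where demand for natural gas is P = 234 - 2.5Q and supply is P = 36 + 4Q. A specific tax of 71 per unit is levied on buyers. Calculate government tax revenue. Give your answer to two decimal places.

1387.23

Without the tax, 234 - 2.5Q = 36 + 4Q so Q* = 30.4615 and P* = 157.8462.
With the tax, buyers' net willingness to pay falls by 71: (234 - 71) - 2.5Q = 36 + 4Q, so Q_t = 19.5385. Buyers pay P_b = 185.1538; sellers receive P_s = P_b - 71 = 114.1538.
Tax revenue = t x Q_t = 71 x 19.5385 = 1387.2308.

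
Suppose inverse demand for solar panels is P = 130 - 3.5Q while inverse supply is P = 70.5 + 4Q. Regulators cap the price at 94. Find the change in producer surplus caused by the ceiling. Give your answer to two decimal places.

-56.84

Without the control, 130 - 3.5Q = 70.5 + 4Q so Q* = 7.9333 and P* = 102.2333.
At P = 94, sellers supply (94 - 70.5)/4 = 5.875 while buyers want more, so the quantity traded is 5.875 at price 94.
PS goes from (1/2)(7.9333)(31.7333) = 125.8756 to 69.0312 (computed as (94 - 70.5)(5.875) - (1/2)(4)(5.875)^2), a change of -56.8443.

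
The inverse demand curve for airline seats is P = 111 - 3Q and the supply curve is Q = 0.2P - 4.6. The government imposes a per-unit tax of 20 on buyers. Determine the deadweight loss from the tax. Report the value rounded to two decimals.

Rewriting supply in inverse form: P = 23 + 5Q.
Without the tax, 111 - 3Q = 23 + 5Q so Q* = 11 and P* = 78.
With the tax, buyers' net willingness to pay falls by 20: (111 - 20) - 3Q = 23 + 5Q, so Q_t = 8.5. Buyers pay P_b = 85.5; sellers receive P_s = P_b - 20 = 65.5.
The welfare triangle lost has base Q* - Q_t = 2.5 and height t = 20, so DWL = (1/2)(2.5)(20) = 25.

25.00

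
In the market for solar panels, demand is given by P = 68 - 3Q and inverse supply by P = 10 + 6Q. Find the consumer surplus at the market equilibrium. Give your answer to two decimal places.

62.30

Set 68 - 3Q = 10 + 6Q, which gives 58 = 9Q, so Q* = 6.4444 and P* = 68 - 3(6.4444) = 48.6667.
The demand choke price is 68, so CS = (1/2)(Q*)(68 - P*) = (1/2)(6.4444)(19.3333) = 62.2963.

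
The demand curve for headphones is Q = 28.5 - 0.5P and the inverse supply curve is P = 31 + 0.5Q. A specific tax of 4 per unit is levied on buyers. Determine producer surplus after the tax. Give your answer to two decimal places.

Rewriting demand in inverse form: P = 57 - 2Q.
Pre-tax equilibrium: 57 - 2Q = 31 + 0.5Q gives Q* = 10.4, P* = 36.2.
A tax on buyers shifts demand down by 4: (57 - 4) - 2Q = 31 + 0.5Q, so Q_t = 8.8. Buyers pay P_b = 39.4; sellers receive P_s = P_b - 4 = 35.4.
PS = (1/2)(Q_t)(P_s - 31) = (1/2)(8.8)(4.4) = 19.36.

19.36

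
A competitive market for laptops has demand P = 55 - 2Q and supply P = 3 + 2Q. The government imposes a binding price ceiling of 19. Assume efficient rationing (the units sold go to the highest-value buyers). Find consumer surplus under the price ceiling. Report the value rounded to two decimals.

224.00

Without the control, 55 - 2Q = 3 + 2Q so Q* = 13 and P* = 29.
At the ceiling price 19, quantity supplied is (19 - 3)/2 = 8; supply is the short side, so Q = 8 trades at P = 19.
The demand price at Q = 8 is 39. CS is the trapezoid between demand and 19 over [0, 8]: (1/2)[(55 - 19) + (39 - 19)](8) = 224.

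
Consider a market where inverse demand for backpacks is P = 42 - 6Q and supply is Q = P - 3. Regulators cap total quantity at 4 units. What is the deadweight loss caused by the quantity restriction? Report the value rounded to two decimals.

8.64

Rewriting supply in inverse form: P = 3 + Q.
Without the quota, 42 - 6Q = 3 + Q gives Q* = 5.5714.
At Q = 4 the demand price is 42 - 6(4) = 18 and the supply price is 3 + (4) = 7.
Deadweight loss is the triangle between the curves from 4 to 5.5714: (1/2)(18 - 7)(5.5714 - 4) = 8.6429.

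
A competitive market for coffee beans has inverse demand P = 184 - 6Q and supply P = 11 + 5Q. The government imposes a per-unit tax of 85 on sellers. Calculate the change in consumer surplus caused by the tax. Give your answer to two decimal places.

-550.04

Pre-tax equilibrium: 184 - 6Q = 11 + 5Q gives Q* = 15.7273, P* = 89.6364.
A tax on sellers shifts supply up by 85: 184 - 6Q = 11 + 5Q + 85, so Q_t = 8. Buyers pay P_b = 136; sellers receive P_s = P_b - 85 = 51.
CS falls from (1/2)(15.7273)(94.3636) = 742.0413 to (1/2)(8)(48) = 192, a change of -550.0413.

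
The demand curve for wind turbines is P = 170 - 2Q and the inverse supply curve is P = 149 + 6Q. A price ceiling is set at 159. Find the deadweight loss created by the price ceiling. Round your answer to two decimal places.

3.67

Without the control, 170 - 2Q = 149 + 6Q so Q* = 2.625 and P* = 164.75.
At P = 159, sellers supply (159 - 149)/6 = 1.6667 while buyers want more, so the quantity traded is 1.6667 at price 159.
The lost-trades triangle has base Q* - 1.6667 = 0.9583 and height equal to the gap between the curves at Q = 1.6667, which is 166.6667 - 159 = 7.6667. DWL = (1/2)(0.9583)(7.6667) = 3.6736.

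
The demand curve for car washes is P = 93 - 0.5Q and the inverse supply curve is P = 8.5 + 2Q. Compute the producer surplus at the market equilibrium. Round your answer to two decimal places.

Setting demand equal to supply, 84.5 = 2.5Q, so Q* = 33.8 and P* = 76.1.
Producer surplus is the triangle above supply below P*: (1/2)(33.8)(76.1 - 8.5) = (1/2)(33.8)(67.6) = 1142.44.

1142.44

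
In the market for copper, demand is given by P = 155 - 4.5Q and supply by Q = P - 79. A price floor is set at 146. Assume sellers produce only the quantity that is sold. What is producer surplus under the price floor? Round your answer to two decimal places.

132.00

Rewriting supply in inverse form: P = 79 + Q.
Without the control, 155 - 4.5Q = 79 + Q so Q* = 13.8182 and P* = 92.8182.
At the floor price 146, quantity demanded is (155 - 146)/4.5 = 2; demand is the short side, so Q = 2 trades at P = 146.
The supply price at Q = 2 is 81. PS is the trapezoid between 146 and supply over [0, 2]: (1/2)[(146 - 79) + (146 - 81)](2) = 132.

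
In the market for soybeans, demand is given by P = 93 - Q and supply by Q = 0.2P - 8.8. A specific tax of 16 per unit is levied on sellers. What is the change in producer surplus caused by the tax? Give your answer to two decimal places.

-91.11

Rewriting supply in inverse form: P = 44 + 5Q.
Without the tax, 93 - Q = 44 + 5Q so Q* = 8.1667 and P* = 84.8333.
With the tax, sellers need 16 more per unit: 93 - Q = 44 + 5Q + 16, so Q_t = 5.5. Buyers pay P_b = 87.5; sellers receive P_s = P_b - 16 = 71.5.
Producers lose the trapezoid between P_s and P* out to Q_t plus the triangle from Q_t to Q*: change in PS = 75.625 - 166.7361 = -91.1111.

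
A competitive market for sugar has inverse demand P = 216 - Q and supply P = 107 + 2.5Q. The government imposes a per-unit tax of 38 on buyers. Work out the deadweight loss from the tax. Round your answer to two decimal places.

Without the tax, 216 - Q = 107 + 2.5Q so Q* = 31.1429 and P* = 184.8571.
A tax on buyers shifts demand down by 38: (216 - 38) - Q = 107 + 2.5Q, so Q_t = 20.2857. Buyers pay P_b = 195.7143; sellers receive P_s = P_b - 38 = 157.7143.
The welfare triangle lost has base Q* - Q_t = 10.8571 and height t = 38, so DWL = (1/2)(10.8571)(38) = 206.2857.

206.29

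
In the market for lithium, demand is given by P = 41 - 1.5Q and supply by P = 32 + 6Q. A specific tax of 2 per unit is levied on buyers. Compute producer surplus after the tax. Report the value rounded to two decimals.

2.61

Without the tax, 41 - 1.5Q = 32 + 6Q so Q* = 1.2 and P* = 39.2.
A tax on buyers shifts demand down by 2: (41 - 2) - 1.5Q = 32 + 6Q, so Q_t = 0.9333. Buyers pay P_b = 39.6; sellers receive P_s = P_b - 2 = 37.6.
Producer surplus is the triangle above supply below P_s: (1/2)(0.9333)(37.6 - 32) = 2.6133.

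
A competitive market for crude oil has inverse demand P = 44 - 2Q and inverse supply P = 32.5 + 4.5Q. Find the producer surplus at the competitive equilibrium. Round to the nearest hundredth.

Setting demand equal to supply, 11.5 = 6.5Q, so Q* = 1.7692 and P* = 40.4615.
PS is the area between P* and the supply curve from 0 to Q*: (1/2)(1.7692)(7.9615) = 7.0429.

7.04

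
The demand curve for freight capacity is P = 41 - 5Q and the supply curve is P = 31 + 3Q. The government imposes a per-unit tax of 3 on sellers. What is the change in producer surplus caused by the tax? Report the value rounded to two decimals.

Without the tax, 41 - 5Q = 31 + 3Q so Q* = 1.25 and P* = 34.75.
A tax on sellers shifts supply up by 3: 41 - 5Q = 31 + 3Q + 3, so Q_t = 0.875. Buyers pay P_b = 36.625; sellers receive P_s = P_b - 3 = 33.625.
PS falls from (1/2)(1.25)(3.75) = 2.3438 to (1/2)(0.875)(2.625) = 1.1484, a change of -1.1953.

-1.20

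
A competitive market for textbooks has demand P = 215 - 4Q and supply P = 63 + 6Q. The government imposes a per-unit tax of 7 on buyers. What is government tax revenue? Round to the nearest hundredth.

Pre-tax equilibrium: 215 - 4Q = 63 + 6Q gives Q* = 15.2, P* = 154.2.
With the tax, buyers' net willingness to pay falls by 7: (215 - 7) - 4Q = 63 + 6Q, so Q_t = 14.5. Buyers pay P_b = 157; sellers receive P_s = P_b - 7 = 150.
Tax revenue = t x Q_t = 7 x 14.5 = 101.5.

101.50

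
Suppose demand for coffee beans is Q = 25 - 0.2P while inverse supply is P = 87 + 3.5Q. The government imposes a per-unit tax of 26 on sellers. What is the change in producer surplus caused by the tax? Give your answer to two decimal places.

-31.49

Rewriting demand in inverse form: P = 125 - 5Q.
Without the tax, 125 - 5Q = 87 + 3.5Q so Q* = 4.4706 and P* = 102.6471.
With the tax, sellers need 26 more per unit: 125 - 5Q = 87 + 3.5Q + 26, so Q_t = 1.4118. Buyers pay P_b = 117.9412; sellers receive P_s = P_b - 26 = 91.9412.
Producers lose the trapezoid between P_s and P* out to Q_t plus the triangle from Q_t to Q*: change in PS = 3.4879 - 34.9758 = -31.4879.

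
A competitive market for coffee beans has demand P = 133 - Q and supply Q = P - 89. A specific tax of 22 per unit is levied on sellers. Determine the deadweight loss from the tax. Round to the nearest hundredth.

Rewriting supply in inverse form: P = 89 + Q.
Without the tax, 133 - Q = 89 + Q so Q* = 22 and P* = 111.
With the tax, sellers need 22 more per unit: 133 - Q = 89 + Q + 22, so Q_t = 11. Buyers pay P_b = 122; sellers receive P_s = P_b - 22 = 100.
Deadweight loss is the triangle between the curves from Q_t to Q*: (1/2)(22 - 11)(22) = 121.

121.00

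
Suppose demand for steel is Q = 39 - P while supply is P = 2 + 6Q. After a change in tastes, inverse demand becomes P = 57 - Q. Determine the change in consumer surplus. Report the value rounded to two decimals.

Rewriting demand in inverse form: P = 39 - Q.
Initial equilibrium: Q_0 = 5.2857, P_0 = 33.7143; CS_0 = (1/2)(5.2857)(5.2857) = 13.9694, PS_0 = (1/2)(5.2857)(31.7143) = 83.8163.
New equilibrium: 57 - Q = 2 + 6Q gives Q_1 = 7.8571, P_1 = 49.1429; CS_1 = 30.8673, PS_1 = 185.2041.
Change in consumer surplus = 30.8673 - 13.9694 = 16.898.

16.90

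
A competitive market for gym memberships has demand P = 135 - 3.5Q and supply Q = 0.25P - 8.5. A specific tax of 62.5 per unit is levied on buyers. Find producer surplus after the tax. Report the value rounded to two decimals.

Rewriting supply in inverse form: P = 34 + 4Q.
Without the tax, 135 - 3.5Q = 34 + 4Q so Q* = 13.4667 and P* = 87.8667.
A tax on buyers shifts demand down by 62.5: (135 - 62.5) - 3.5Q = 34 + 4Q, so Q_t = 5.1333. Buyers pay P_b = 117.0333; sellers receive P_s = P_b - 62.5 = 54.5333.
Producer surplus is the triangle above supply below P_s: (1/2)(5.1333)(54.5333 - 34) = 52.7022.

52.70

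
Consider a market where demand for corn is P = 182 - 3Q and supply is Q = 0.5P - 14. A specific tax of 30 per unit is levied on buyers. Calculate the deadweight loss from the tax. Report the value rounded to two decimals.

90.00

Rewriting supply in inverse form: P = 28 + 2Q.
Pre-tax equilibrium: 182 - 3Q = 28 + 2Q gives Q* = 30.8, P* = 89.6.
With the tax, buyers' net willingness to pay falls by 30: (182 - 30) - 3Q = 28 + 2Q, so Q_t = 24.8. Buyers pay P_b = 107.6; sellers receive P_s = P_b - 30 = 77.6.
Deadweight loss is the triangle between the curves from Q_t to Q*: (1/2)(30.8 - 24.8)(30) = 90.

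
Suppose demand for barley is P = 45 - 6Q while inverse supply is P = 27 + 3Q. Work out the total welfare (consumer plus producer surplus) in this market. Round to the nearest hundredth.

18.00

Setting demand equal to supply, 18 = 9Q, so Q* = 2 and P* = 33.
CS = (1/2)(2)(12) = 12 and PS = (1/2)(2)(6) = 6, so total surplus = 18.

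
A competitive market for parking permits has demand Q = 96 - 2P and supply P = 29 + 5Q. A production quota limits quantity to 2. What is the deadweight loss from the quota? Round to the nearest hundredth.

5.82

Rewriting demand in inverse form: P = 48 - 0.5Q.
Without the quota, 48 - 0.5Q = 29 + 5Q gives Q* = 3.4545.
At Q = 2 the demand price is 48 - 0.5(2) = 47 and the supply price is 29 + 5(2) = 39.
DWL = (1/2)(gap between curves at 2) x (Q* - 2) = (1/2)(8)(1.4545) = 5.8182.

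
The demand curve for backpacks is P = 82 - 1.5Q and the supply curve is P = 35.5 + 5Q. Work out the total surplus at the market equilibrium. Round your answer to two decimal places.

166.33

Setting demand equal to supply, 46.5 = 6.5Q, so Q* = 7.1538 and P* = 71.2692.
CS = (1/2)(7.1538)(10.7308) = 38.3831 and PS = (1/2)(7.1538)(35.7692) = 127.9438, so total surplus = 166.3269.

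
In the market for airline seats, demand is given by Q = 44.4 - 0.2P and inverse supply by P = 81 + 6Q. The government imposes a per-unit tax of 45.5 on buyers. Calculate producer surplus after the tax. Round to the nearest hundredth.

226.12

Rewriting demand in inverse form: P = 222 - 5Q.
Without the tax, 222 - 5Q = 81 + 6Q so Q* = 12.8182 and P* = 157.9091.
With the tax, buyers' net willingness to pay falls by 45.5: (222 - 45.5) - 5Q = 81 + 6Q, so Q_t = 8.6818. Buyers pay P_b = 178.5909; sellers receive P_s = P_b - 45.5 = 133.0909.
PS = (1/2)(Q_t)(P_s - 81) = (1/2)(8.6818)(52.0909) = 226.1219.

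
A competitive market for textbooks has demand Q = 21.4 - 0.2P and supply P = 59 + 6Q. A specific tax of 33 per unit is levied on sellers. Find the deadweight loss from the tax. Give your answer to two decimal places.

Rewriting demand in inverse form: P = 107 - 5Q.
Pre-tax equilibrium: 107 - 5Q = 59 + 6Q gives Q* = 4.3636, P* = 85.1818.
A tax on sellers shifts supply up by 33: 107 - 5Q = 59 + 6Q + 33, so Q_t = 1.3636. Buyers pay P_b = 100.1818; sellers receive P_s = P_b - 33 = 67.1818.
The welfare triangle lost has base Q* - Q_t = 3 and height t = 33, so DWL = (1/2)(3)(33) = 49.5.

49.50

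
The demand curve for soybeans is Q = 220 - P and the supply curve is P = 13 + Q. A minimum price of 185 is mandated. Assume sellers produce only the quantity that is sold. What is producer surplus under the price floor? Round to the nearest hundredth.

Rewriting demand in inverse form: P = 220 - Q.
Without the control, 220 - Q = 13 + Q so Q* = 103.5 and P* = 116.5.
At P = 185, buyers demand (220 - 185)/1 = 35 while sellers would supply more, so the quantity traded is 35 at price 185.
The supply price at Q = 35 is 48. PS is the trapezoid between 185 and supply over [0, 35]: (1/2)[(185 - 13) + (185 - 48)](35) = 5407.5.

5407.50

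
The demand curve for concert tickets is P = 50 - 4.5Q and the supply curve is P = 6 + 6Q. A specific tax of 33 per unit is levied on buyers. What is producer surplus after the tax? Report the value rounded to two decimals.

Pre-tax equilibrium: 50 - 4.5Q = 6 + 6Q gives Q* = 4.1905, P* = 31.1429.
With the tax, buyers' net willingness to pay falls by 33: (50 - 33) - 4.5Q = 6 + 6Q, so Q_t = 1.0476. Buyers pay P_b = 45.2857; sellers receive P_s = P_b - 33 = 12.2857.
PS = (1/2)(Q_t)(P_s - 6) = (1/2)(1.0476)(6.2857) = 3.2925.

3.29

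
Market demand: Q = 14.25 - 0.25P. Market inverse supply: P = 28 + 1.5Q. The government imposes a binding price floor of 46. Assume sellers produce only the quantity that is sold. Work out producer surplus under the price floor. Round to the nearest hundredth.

43.83

Rewriting demand in inverse form: P = 57 - 4Q.
Free-market equilibrium: 57 - 4Q = 28 + 1.5Q gives Q* = 5.2727, P* = 35.9091.
At the floor price 46, quantity demanded is (57 - 46)/4 = 2.75; demand is the short side, so Q = 2.75 trades at P = 46.
The supply price at Q = 2.75 is 32.125. PS is the trapezoid between 46 and supply over [0, 2.75]: (1/2)[(46 - 28) + (46 - 32.125)](2.75) = 43.8281.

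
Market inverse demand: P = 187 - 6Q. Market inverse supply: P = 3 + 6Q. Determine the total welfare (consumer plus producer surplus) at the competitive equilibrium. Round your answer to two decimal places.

Set 187 - 6Q = 3 + 6Q, which gives 184 = 12Q, so Q* = 15.3333 and P* = 187 - 6(15.3333) = 95.
Total surplus is the full triangle between the curves from 0 to Q*: (1/2)(15.3333)(187 - 3) = 1410.6667.

1410.67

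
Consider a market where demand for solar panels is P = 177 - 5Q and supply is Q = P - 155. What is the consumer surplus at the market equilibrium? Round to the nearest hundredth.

33.61

Rewriting supply in inverse form: P = 155 + Q.
Equilibrium: 177 - 5Q = 155 + Q, so Q* = 3.6667 and P* = 158.6667.
Consumer surplus is the triangle under demand above P*: (1/2)(3.6667)(177 - 158.6667) = (1/2)(3.6667)(18.3333) = 33.6111.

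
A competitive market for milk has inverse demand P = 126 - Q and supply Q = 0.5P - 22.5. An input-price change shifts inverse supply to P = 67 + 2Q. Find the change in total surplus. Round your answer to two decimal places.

-513.33

Rewriting supply in inverse form: P = 45 + 2Q.
Initial equilibrium: Q_0 = 27, P_0 = 99; CS_0 = (1/2)(27)(27) = 364.5, PS_0 = (1/2)(27)(54) = 729.
New equilibrium: 126 - Q = 67 + 2Q gives Q_1 = 19.6667, P_1 = 106.3333; CS_1 = 193.3889, PS_1 = 386.7778.
Change in total surplus = (193.3889 + 386.7778) - (364.5 + 729) = -513.3333.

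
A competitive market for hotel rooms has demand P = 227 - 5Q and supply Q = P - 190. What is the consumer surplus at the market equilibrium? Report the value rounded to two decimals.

95.07

Rewriting supply in inverse form: P = 190 + Q.
Equilibrium: 227 - 5Q = 190 + Q, so Q* = 6.1667 and P* = 196.1667.
Consumer surplus is the triangle under demand above P*: (1/2)(6.1667)(227 - 196.1667) = (1/2)(6.1667)(30.8333) = 95.0694.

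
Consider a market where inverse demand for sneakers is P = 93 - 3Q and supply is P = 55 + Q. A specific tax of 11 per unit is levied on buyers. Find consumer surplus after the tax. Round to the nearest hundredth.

Without the tax, 93 - 3Q = 55 + Q so Q* = 9.5 and P* = 64.5.
A tax on buyers shifts demand down by 11: (93 - 11) - 3Q = 55 + Q, so Q_t = 6.75. Buyers pay P_b = 72.75; sellers receive P_s = P_b - 11 = 61.75.
Consumer surplus is the triangle under demand above P_b: (1/2)(6.75)(93 - 72.75) = 68.3438.

68.34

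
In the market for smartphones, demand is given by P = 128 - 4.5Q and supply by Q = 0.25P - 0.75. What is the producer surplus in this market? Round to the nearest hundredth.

Rewriting supply in inverse form: P = 3 + 4Q.
Equilibrium: 128 - 4.5Q = 3 + 4Q, so Q* = 14.7059 and P* = 61.8235.
PS is the area between P* and the supply curve from 0 to Q*: (1/2)(14.7059)(58.8235) = 432.526.

432.53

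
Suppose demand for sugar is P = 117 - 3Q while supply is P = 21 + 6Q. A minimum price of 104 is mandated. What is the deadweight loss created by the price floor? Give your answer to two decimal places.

Free-market equilibrium: 117 - 3Q = 21 + 6Q gives Q* = 10.6667, P* = 85.
At the floor price 104, quantity demanded is (117 - 104)/3 = 4.3333; demand is the short side, so Q = 4.3333 trades at P = 104.
At Q = 4.3333 the demand price is 104 and the supply price is 47. Deadweight loss is the triangle between the curves from 4.3333 to 10.6667: (1/2)(104 - 47)(10.6667 - 4.3333) = 180.5.

180.50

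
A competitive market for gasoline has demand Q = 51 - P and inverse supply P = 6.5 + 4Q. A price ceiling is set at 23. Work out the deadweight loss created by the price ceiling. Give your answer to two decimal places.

Rewriting demand in inverse form: P = 51 - Q.
Free-market equilibrium: 51 - Q = 6.5 + 4Q gives Q* = 8.9, P* = 42.1.
At P = 23, sellers supply (23 - 6.5)/4 = 4.125 while buyers want more, so the quantity traded is 4.125 at price 23.
At Q = 4.125 the demand price is 46.875 and the supply price is 23. Deadweight loss is the triangle between the curves from 4.125 to 8.9: (1/2)(46.875 - 23)(8.9 - 4.125) = 57.0016.

57.00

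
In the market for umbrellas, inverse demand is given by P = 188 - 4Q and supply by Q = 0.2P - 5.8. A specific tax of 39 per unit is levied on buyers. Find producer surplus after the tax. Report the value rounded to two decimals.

Rewriting supply in inverse form: P = 29 + 5Q.
Pre-tax equilibrium: 188 - 4Q = 29 + 5Q gives Q* = 17.6667, P* = 117.3333.
With the tax, buyers' net willingness to pay falls by 39: (188 - 39) - 4Q = 29 + 5Q, so Q_t = 13.3333. Buyers pay P_b = 134.6667; sellers receive P_s = P_b - 39 = 95.6667.
PS = (1/2)(Q_t)(P_s - 29) = (1/2)(13.3333)(66.6667) = 444.4444.

444.44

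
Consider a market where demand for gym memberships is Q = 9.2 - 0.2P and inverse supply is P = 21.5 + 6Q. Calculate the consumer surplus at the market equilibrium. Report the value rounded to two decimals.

12.40

Rewriting demand in inverse form: P = 46 - 5Q.
Setting demand equal to supply, 24.5 = 11Q, so Q* = 2.2273 and P* = 34.8636.
CS is the area between the demand curve and P* from 0 to Q*: (1/2)(2.2273)(11.1364) = 12.4019.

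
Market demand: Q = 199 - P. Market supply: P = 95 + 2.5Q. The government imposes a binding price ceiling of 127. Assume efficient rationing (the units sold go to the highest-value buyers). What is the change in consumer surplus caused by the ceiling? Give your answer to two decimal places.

Rewriting demand in inverse form: P = 199 - Q.
Free-market equilibrium: 199 - Q = 95 + 2.5Q gives Q* = 29.7143, P* = 169.2857.
At the ceiling price 127, quantity supplied is (127 - 95)/2.5 = 12.8; supply is the short side, so Q = 12.8 trades at P = 127.
CS goes from (1/2)(29.7143)(29.7143) = 441.4694 to 839.68 (computed as (199 - 127)(12.8) - (1/2)(1)(12.8)^2), a change of 398.2106.

398.21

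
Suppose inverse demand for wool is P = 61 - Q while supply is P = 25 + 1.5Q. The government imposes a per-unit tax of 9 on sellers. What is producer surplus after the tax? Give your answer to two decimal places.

87.48

Pre-tax equilibrium: 61 - Q = 25 + 1.5Q gives Q* = 14.4, P* = 46.6.
A tax on sellers shifts supply up by 9: 61 - Q = 25 + 1.5Q + 9, so Q_t = 10.8. Buyers pay P_b = 50.2; sellers receive P_s = P_b - 9 = 41.2.
PS = (1/2)(Q_t)(P_s - 25) = (1/2)(10.8)(16.2) = 87.48.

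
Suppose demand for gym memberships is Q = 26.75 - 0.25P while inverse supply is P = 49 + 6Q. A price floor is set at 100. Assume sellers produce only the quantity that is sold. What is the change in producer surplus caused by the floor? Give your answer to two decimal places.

Rewriting demand in inverse form: P = 107 - 4Q.
Free-market equilibrium: 107 - 4Q = 49 + 6Q gives Q* = 5.8, P* = 83.8.
At the floor price 100, quantity demanded is (107 - 100)/4 = 1.75; demand is the short side, so Q = 1.75 trades at P = 100.
PS goes from (1/2)(5.8)(34.8) = 100.92 to 80.0625 (computed as (100 - 49)(1.75) - (1/2)(6)(1.75)^2), a change of -20.8575.

-20.86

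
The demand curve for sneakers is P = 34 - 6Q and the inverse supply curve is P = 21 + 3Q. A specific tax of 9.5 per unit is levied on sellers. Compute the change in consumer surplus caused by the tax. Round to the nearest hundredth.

-5.81

Pre-tax equilibrium: 34 - 6Q = 21 + 3Q gives Q* = 1.4444, P* = 25.3333.
With the tax, sellers need 9.5 more per unit: 34 - 6Q = 21 + 3Q + 9.5, so Q_t = 0.3889. Buyers pay P_b = 31.6667; sellers receive P_s = P_b - 9.5 = 22.1667.
CS falls from (1/2)(1.4444)(8.6667) = 6.2593 to (1/2)(0.3889)(2.3333) = 0.4537, a change of -5.8056.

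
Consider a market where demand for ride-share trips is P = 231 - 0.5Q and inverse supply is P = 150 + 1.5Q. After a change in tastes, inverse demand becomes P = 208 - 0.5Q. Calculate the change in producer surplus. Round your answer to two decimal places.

-599.44

Initial equilibrium: Q_0 = 40.5, P_0 = 210.75; CS_0 = (1/2)(40.5)(20.25) = 410.0625, PS_0 = (1/2)(40.5)(60.75) = 1230.1875.
New equilibrium: 208 - 0.5Q = 150 + 1.5Q gives Q_1 = 29, P_1 = 193.5; CS_1 = 210.25, PS_1 = 630.75.
Change in producer surplus = 630.75 - 1230.1875 = -599.4375.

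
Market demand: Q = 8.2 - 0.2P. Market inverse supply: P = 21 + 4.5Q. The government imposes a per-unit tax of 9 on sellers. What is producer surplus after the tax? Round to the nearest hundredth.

3.02

Rewriting demand in inverse form: P = 41 - 5Q.
Pre-tax equilibrium: 41 - 5Q = 21 + 4.5Q gives Q* = 2.1053, P* = 30.4737.
A tax on sellers shifts supply up by 9: 41 - 5Q = 21 + 4.5Q + 9, so Q_t = 1.1579. Buyers pay P_b = 35.2105; sellers receive P_s = P_b - 9 = 26.2105.
Producer surplus is the triangle above supply below P_s: (1/2)(1.1579)(26.2105 - 21) = 3.0166.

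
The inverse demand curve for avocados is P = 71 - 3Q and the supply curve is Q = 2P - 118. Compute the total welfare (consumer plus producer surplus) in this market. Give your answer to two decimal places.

20.57

Rewriting supply in inverse form: P = 59 + 0.5Q.
Equilibrium: 71 - 3Q = 59 + 0.5Q, so Q* = 3.4286 and P* = 60.7143.
CS = (1/2)(3.4286)(10.2857) = 17.6327 and PS = (1/2)(3.4286)(1.7143) = 2.9388, so total surplus = 20.5714.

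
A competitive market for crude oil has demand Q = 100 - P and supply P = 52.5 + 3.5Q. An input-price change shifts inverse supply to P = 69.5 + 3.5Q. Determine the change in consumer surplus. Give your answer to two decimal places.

-32.74

Rewriting demand in inverse form: P = 100 - Q.
Initial equilibrium: Q_0 = 10.5556, P_0 = 89.4444; CS_0 = (1/2)(10.5556)(10.5556) = 55.7099, PS_0 = (1/2)(10.5556)(36.9444) = 194.9846.
New equilibrium: 100 - Q = 69.5 + 3.5Q gives Q_1 = 6.7778, P_1 = 93.2222; CS_1 = 22.9691, PS_1 = 80.392.
Change in consumer surplus = 22.9691 - 55.7099 = -32.7407.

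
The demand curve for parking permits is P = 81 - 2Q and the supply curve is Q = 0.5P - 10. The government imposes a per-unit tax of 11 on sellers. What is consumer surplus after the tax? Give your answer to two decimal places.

156.25

Rewriting supply in inverse form: P = 20 + 2Q.
Without the tax, 81 - 2Q = 20 + 2Q so Q* = 15.25 and P* = 50.5.
With the tax, sellers need 11 more per unit: 81 - 2Q = 20 + 2Q + 11, so Q_t = 12.5. Buyers pay P_b = 56; sellers receive P_s = P_b - 11 = 45.
CS = (1/2)(Q_t)(81 - P_b) = (1/2)(12.5)(25) = 156.25.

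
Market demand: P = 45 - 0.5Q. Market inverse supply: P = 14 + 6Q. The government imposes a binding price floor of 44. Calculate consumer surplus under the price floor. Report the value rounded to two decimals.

Free-market equilibrium: 45 - 0.5Q = 14 + 6Q gives Q* = 4.7692, P* = 42.6154.
At P = 44, buyers demand (45 - 44)/0.5 = 2 while sellers would supply more, so the quantity traded is 2 at price 44.
CS is the triangle under demand above 44: (1/2)(2)(45 - 44) = 1.

1.00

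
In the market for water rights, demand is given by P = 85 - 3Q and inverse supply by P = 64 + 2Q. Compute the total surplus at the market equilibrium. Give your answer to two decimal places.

Equilibrium: 85 - 3Q = 64 + 2Q, so Q* = 4.2 and P* = 72.4.
Total surplus is the full triangle between the curves from 0 to Q*: (1/2)(4.2)(85 - 64) = 44.1.

44.10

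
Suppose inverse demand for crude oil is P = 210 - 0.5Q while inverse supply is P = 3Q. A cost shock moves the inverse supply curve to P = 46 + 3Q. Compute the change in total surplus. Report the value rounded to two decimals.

Initial equilibrium: Q_0 = 60, P_0 = 180; CS_0 = (1/2)(60)(30) = 900, PS_0 = (1/2)(60)(180) = 5400.
New equilibrium: 210 - 0.5Q = 46 + 3Q gives Q_1 = 46.8571, P_1 = 186.5714; CS_1 = 548.898, PS_1 = 3293.3878.
Change in total surplus = (548.898 + 3293.3878) - (900 + 5400) = -2457.7143.

-2457.71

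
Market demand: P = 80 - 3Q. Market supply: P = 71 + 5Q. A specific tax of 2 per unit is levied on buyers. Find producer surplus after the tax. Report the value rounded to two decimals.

Without the tax, 80 - 3Q = 71 + 5Q so Q* = 1.125 and P* = 76.625.
With the tax, buyers' net willingness to pay falls by 2: (80 - 2) - 3Q = 71 + 5Q, so Q_t = 0.875. Buyers pay P_b = 77.375; sellers receive P_s = P_b - 2 = 75.375.
Producer surplus is the triangle above supply below P_s: (1/2)(0.875)(75.375 - 71) = 1.9141.

1.91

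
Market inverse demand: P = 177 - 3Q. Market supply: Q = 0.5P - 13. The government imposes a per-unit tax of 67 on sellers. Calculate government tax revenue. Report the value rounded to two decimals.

Rewriting supply in inverse form: P = 26 + 2Q.
Pre-tax equilibrium: 177 - 3Q = 26 + 2Q gives Q* = 30.2, P* = 86.4.
A tax on sellers shifts supply up by 67: 177 - 3Q = 26 + 2Q + 67, so Q_t = 16.8. Buyers pay P_b = 126.6; sellers receive P_s = P_b - 67 = 59.6.
Revenue is the tax times quantity traded: 67 x 16.8 = 1125.6.

1125.60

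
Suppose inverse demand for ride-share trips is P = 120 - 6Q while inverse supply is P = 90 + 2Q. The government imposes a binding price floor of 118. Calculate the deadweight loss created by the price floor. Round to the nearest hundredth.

Free-market equilibrium: 120 - 6Q = 90 + 2Q gives Q* = 3.75, P* = 97.5.
At P = 118, buyers demand (120 - 118)/6 = 0.3333 while sellers would supply more, so the quantity traded is 0.3333 at price 118.
At Q = 0.3333 the demand price is 118 and the supply price is 90.6667. Deadweight loss is the triangle between the curves from 0.3333 to 3.75: (1/2)(118 - 90.6667)(3.75 - 0.3333) = 46.6944.

46.69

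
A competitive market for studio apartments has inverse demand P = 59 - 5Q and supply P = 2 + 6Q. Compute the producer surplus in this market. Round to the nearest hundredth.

Equilibrium: 59 - 5Q = 2 + 6Q, so Q* = 5.1818 and P* = 33.0909.
The supply curve's price intercept is 2, so PS = (1/2)(Q*)(P* - 2) = (1/2)(5.1818)(31.0909) = 80.5537.

80.55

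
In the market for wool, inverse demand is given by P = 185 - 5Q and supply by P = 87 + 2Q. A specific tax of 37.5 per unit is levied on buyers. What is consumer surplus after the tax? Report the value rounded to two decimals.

186.75

Pre-tax equilibrium: 185 - 5Q = 87 + 2Q gives Q* = 14, P* = 115.
A tax on buyers shifts demand down by 37.5: (185 - 37.5) - 5Q = 87 + 2Q, so Q_t = 8.6429. Buyers pay P_b = 141.7857; sellers receive P_s = P_b - 37.5 = 104.2857.
CS = (1/2)(Q_t)(185 - P_b) = (1/2)(8.6429)(43.2143) = 186.7474.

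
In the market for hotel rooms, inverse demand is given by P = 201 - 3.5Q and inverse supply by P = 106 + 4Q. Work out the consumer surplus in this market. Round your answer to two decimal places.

Equilibrium: 201 - 3.5Q = 106 + 4Q, so Q* = 12.6667 and P* = 156.6667.
The demand choke price is 201, so CS = (1/2)(Q*)(201 - P*) = (1/2)(12.6667)(44.3333) = 280.7778.

280.78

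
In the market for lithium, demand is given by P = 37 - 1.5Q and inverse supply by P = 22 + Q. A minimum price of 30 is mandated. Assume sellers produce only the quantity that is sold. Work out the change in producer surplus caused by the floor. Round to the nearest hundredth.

Free-market equilibrium: 37 - 1.5Q = 22 + Q gives Q* = 6, P* = 28.
At P = 30, buyers demand (37 - 30)/1.5 = 4.6667 while sellers would supply more, so the quantity traded is 4.6667 at price 30.
PS goes from (1/2)(6)(6) = 18 to 26.4444 (computed as (30 - 22)(4.6667) - (1/2)(1)(4.6667)^2), a change of 8.4444.

8.44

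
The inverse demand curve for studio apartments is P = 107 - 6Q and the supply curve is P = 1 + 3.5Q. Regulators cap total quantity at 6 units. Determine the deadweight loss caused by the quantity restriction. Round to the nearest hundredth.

126.37

Without the quota, 107 - 6Q = 1 + 3.5Q gives Q* = 11.1579.
At Q = 6 the demand price is 107 - 6(6) = 71 and the supply price is 1 + 3.5(6) = 22.
Deadweight loss is the triangle between the curves from 6 to 11.1579: (1/2)(71 - 22)(11.1579 - 6) = 126.3684.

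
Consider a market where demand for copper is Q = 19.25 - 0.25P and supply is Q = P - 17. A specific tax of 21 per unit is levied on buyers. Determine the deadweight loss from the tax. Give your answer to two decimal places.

44.10

Rewriting demand in inverse form: P = 77 - 4Q.
Rewriting supply in inverse form: P = 17 + Q.
Pre-tax equilibrium: 77 - 4Q = 17 + Q gives Q* = 12, P* = 29.
A tax on buyers shifts demand down by 21: (77 - 21) - 4Q = 17 + Q, so Q_t = 7.8. Buyers pay P_b = 45.8; sellers receive P_s = P_b - 21 = 24.8.
The welfare triangle lost has base Q* - Q_t = 4.2 and height t = 21, so DWL = (1/2)(4.2)(21) = 44.1.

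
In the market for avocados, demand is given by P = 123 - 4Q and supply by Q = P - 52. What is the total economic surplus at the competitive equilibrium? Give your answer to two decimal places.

504.10

Rewriting supply in inverse form: P = 52 + Q.
Set 123 - 4Q = 52 + Q, which gives 71 = 5Q, so Q* = 14.2 and P* = 123 - 4(14.2) = 66.2.
Total surplus is the full triangle between the curves from 0 to Q*: (1/2)(14.2)(123 - 52) = 504.1.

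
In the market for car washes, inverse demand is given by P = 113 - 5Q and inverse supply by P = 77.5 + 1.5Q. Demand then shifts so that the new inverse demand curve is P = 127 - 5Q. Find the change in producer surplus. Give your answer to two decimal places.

Initial equilibrium: Q_0 = 5.4615, P_0 = 85.6923; CS_0 = (1/2)(5.4615)(27.3077) = 74.571, PS_0 = (1/2)(5.4615)(8.1923) = 22.3713.
New equilibrium: 127 - 5Q = 77.5 + 1.5Q gives Q_1 = 7.6154, P_1 = 88.9231; CS_1 = 144.9852, PS_1 = 43.4956.
Change in producer surplus = 43.4956 - 22.3713 = 21.1243.

21.12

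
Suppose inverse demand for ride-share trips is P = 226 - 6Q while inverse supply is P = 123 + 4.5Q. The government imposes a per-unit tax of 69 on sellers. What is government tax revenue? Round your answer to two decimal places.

Pre-tax equilibrium: 226 - 6Q = 123 + 4.5Q gives Q* = 9.8095, P* = 167.1429.
A tax on sellers shifts supply up by 69: 226 - 6Q = 123 + 4.5Q + 69, so Q_t = 3.2381. Buyers pay P_b = 206.5714; sellers receive P_s = P_b - 69 = 137.5714.
Tax revenue = t x Q_t = 69 x 3.2381 = 223.4286.

223.43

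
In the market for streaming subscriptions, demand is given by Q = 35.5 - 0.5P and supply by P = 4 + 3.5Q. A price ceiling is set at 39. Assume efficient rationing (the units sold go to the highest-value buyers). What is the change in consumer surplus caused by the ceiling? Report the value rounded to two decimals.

71.60

Rewriting demand in inverse form: P = 71 - 2Q.
Free-market equilibrium: 71 - 2Q = 4 + 3.5Q gives Q* = 12.1818, P* = 46.6364.
At P = 39, sellers supply (39 - 4)/3.5 = 10 while buyers want more, so the quantity traded is 10 at price 39.
CS goes from (1/2)(12.1818)(24.3636) = 148.3967 to 220 (computed as (71 - 39)(10) - (1/2)(2)(10)^2), a change of 71.6033.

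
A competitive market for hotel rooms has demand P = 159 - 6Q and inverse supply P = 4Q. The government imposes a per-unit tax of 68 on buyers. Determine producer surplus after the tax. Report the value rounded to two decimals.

165.62

Without the tax, 159 - 6Q = 4Q so Q* = 15.9 and P* = 63.6.
With the tax, buyers' net willingness to pay falls by 68: (159 - 68) - 6Q = 4Q, so Q_t = 9.1. Buyers pay P_b = 104.4; sellers receive P_s = P_b - 68 = 36.4.
PS = (1/2)(Q_t)(P_s - 0) = (1/2)(9.1)(36.4) = 165.62.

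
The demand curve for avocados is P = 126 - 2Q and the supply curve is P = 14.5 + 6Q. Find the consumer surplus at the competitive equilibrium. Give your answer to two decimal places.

194.25

Set 126 - 2Q = 14.5 + 6Q, which gives 111.5 = 8Q, so Q* = 13.9375 and P* = 126 - 2(13.9375) = 98.125.
CS is the area between the demand curve and P* from 0 to Q*: (1/2)(13.9375)(27.875) = 194.2539.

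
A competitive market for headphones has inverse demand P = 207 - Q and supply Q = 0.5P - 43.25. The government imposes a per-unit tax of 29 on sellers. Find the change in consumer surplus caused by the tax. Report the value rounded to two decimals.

-341.56

Rewriting supply in inverse form: P = 86.5 + 2Q.
Without the tax, 207 - Q = 86.5 + 2Q so Q* = 40.1667 and P* = 166.8333.
A tax on sellers shifts supply up by 29: 207 - Q = 86.5 + 2Q + 29, so Q_t = 30.5. Buyers pay P_b = 176.5; sellers receive P_s = P_b - 29 = 147.5.
Consumers lose the trapezoid between P* and P_b out to Q_t plus the triangle from Q_t to Q*: change in CS = 465.125 - 806.6806 = -341.5556.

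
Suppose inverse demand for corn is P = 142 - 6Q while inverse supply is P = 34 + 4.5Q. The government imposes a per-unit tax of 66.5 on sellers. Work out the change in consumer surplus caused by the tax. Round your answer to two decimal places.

Pre-tax equilibrium: 142 - 6Q = 34 + 4.5Q gives Q* = 10.2857, P* = 80.2857.
A tax on sellers shifts supply up by 66.5: 142 - 6Q = 34 + 4.5Q + 66.5, so Q_t = 3.9524. Buyers pay P_b = 118.2857; sellers receive P_s = P_b - 66.5 = 51.7857.
Consumers lose the trapezoid between P* and P_b out to Q_t plus the triangle from Q_t to Q*: change in CS = 46.8639 - 317.3878 = -270.5238.

-270.52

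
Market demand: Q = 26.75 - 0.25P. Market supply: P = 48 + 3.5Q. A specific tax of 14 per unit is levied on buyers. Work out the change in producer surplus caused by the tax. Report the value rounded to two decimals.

-45.30

Rewriting demand in inverse form: P = 107 - 4Q.
Pre-tax equilibrium: 107 - 4Q = 48 + 3.5Q gives Q* = 7.8667, P* = 75.5333.
A tax on buyers shifts demand down by 14: (107 - 14) - 4Q = 48 + 3.5Q, so Q_t = 6. Buyers pay P_b = 83; sellers receive P_s = P_b - 14 = 69.
Producers lose the trapezoid between P_s and P* out to Q_t plus the triangle from Q_t to Q*: change in PS = 63 - 108.2978 = -45.2978.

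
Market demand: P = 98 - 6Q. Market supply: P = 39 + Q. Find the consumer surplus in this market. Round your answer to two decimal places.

213.12

Set 98 - 6Q = 39 + Q, which gives 59 = 7Q, so Q* = 8.4286 and P* = 98 - 6(8.4286) = 47.4286.
Consumer surplus is the triangle under demand above P*: (1/2)(8.4286)(98 - 47.4286) = (1/2)(8.4286)(50.5714) = 213.1224.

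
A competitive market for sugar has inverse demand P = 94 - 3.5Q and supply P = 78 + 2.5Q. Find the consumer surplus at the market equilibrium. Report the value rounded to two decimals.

12.44

Setting demand equal to supply, 16 = 6Q, so Q* = 2.6667 and P* = 84.6667.
Consumer surplus is the triangle under demand above P*: (1/2)(2.6667)(94 - 84.6667) = (1/2)(2.6667)(9.3333) = 12.4444.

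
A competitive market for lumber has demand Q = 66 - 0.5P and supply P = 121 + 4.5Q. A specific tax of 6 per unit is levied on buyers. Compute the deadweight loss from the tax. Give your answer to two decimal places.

2.77

Rewriting demand in inverse form: P = 132 - 2Q.
Pre-tax equilibrium: 132 - 2Q = 121 + 4.5Q gives Q* = 1.6923, P* = 128.6154.
A tax on buyers shifts demand down by 6: (132 - 6) - 2Q = 121 + 4.5Q, so Q_t = 0.7692. Buyers pay P_b = 130.4615; sellers receive P_s = P_b - 6 = 124.4615.
The welfare triangle lost has base Q* - Q_t = 0.9231 and height t = 6, so DWL = (1/2)(0.9231)(6) = 2.7692.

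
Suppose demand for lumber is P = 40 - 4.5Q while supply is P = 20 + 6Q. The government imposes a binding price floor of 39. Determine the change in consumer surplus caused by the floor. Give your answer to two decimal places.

-8.05

Free-market equilibrium: 40 - 4.5Q = 20 + 6Q gives Q* = 1.9048, P* = 31.4286.
At P = 39, buyers demand (40 - 39)/4.5 = 0.2222 while sellers would supply more, so the quantity traded is 0.2222 at price 39.
CS goes from (1/2)(1.9048)(8.5714) = 8.1633 to 0.1111 (computed as (40 - 39)(0.2222) - (1/2)(4.5)(0.2222)^2), a change of -8.0522.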